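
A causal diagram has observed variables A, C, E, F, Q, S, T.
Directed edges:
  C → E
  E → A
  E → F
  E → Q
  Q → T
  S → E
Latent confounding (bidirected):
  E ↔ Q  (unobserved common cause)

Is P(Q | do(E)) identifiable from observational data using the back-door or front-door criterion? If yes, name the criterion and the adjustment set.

desc(E)\{E}={A,F,Q,T}; candidates ⊆ {C,S}.
E↔Q: latent back-door arc(s) into E.
size 0: {}; under {} E still reaches {C,Q,S,T} ∋ Q.
size 1: {C}, {S}; under {C} E still reaches {Q,S,T} ∋ Q.
size 2: {C,S}; under {C,S} E still reaches {Q,T} ∋ Q.
E↔Q cannot be blocked by any observed set — no back-door set.
No mediator lies on a directed E→…→Q path.
Neither criterion identifies P(Q|do(E)) in this graph.

P(Q|do(E)): not identifiable (no BD/FD set).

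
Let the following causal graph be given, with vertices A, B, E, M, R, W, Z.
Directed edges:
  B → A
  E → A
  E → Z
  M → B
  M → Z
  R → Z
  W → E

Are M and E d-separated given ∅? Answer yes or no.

Bayes-Ball from M | ∅ reaches {A,B,Z}.
E ∉ reach(M|∅) ⇒ M ⊥ E | ∅.

Yes — M ⊥ E | ∅.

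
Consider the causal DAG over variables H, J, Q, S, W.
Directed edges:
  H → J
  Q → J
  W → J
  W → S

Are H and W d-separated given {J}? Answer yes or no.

Bayes-Ball from H | {J} reaches {Q,S,W}.
W ∈ reach(H|{J}) ⇒ H ⊥̸ W | {J}.

No — H and W are d-connected given {J}.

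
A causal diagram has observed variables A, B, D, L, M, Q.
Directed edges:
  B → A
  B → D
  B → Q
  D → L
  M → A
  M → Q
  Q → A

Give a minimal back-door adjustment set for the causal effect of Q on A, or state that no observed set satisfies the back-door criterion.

desc(Q)\{Q}={A}; candidates ⊆ {B,D,L,M}.
size 0: {}; under {} Q still reaches {A,B,D,L,M} ∋ A.
size 1: {B}, {D}, {L} …(+1); under {B} Q still reaches {A,M} ∋ A.
{B,M}: Q⊥A given {B,M} in G with Q→· removed — back-door holds.

Q→A: minimal back-door set {B, M}.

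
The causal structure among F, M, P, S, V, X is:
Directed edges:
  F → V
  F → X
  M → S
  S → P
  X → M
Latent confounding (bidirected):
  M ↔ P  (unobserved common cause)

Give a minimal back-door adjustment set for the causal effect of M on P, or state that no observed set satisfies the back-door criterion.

M→P: no observed back-door set.

desc(M)\{M}={P,S}; candidates ⊆ {F,V,X}.
M↔P: latent back-door arc(s) into M.
size 0: {}; under {} M still reaches {F,P,V,X} ∋ P.
size 1: {F}, {V}, {X}; under {F} M still reaches {P,X} ∋ P.
size 2: {F,V}, {F,X}, {V,X}; under {F,V} M still reaches {P,X} ∋ P.
M↔P cannot be blocked by any observed set — no back-door set.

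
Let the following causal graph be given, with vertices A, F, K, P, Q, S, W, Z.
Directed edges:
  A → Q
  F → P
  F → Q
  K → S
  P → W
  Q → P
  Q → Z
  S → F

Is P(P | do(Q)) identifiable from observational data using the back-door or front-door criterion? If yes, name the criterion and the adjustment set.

desc(Q)\{Q}={P,W,Z}; candidates ⊆ {A,F,K,S}.
size 0: {}; under {} Q still reaches {A,F,K,P,S,W} ∋ P.
{F}: Q⊥P given {F} in G with Q→· removed — back-door holds.
P(P|do(Q)) = Σ_{F} P(P|Q,F)·P(F).

P(P|do(Q)): backdoor, adjust for {F}.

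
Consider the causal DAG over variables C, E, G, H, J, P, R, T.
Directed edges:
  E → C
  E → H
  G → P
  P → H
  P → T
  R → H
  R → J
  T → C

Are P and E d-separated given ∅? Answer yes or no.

Yes — P ⊥ E | ∅.

Bayes-Ball from P | ∅ reaches {C,G,H,T}.
E ∉ reach(P|∅) ⇒ P ⊥ E | ∅.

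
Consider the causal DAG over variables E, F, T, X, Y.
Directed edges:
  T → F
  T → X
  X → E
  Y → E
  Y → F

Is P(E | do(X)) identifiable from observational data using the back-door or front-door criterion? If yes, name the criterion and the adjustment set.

P(E|do(X)): backdoor, adjust for ∅.

desc(X)\{X}={E}; candidates ⊆ {F,T,Y}.
∅: X⊥E given ∅ in G with X→· removed — back-door holds.
P(E|do(X)) = P(E|X) — no adjustment needed.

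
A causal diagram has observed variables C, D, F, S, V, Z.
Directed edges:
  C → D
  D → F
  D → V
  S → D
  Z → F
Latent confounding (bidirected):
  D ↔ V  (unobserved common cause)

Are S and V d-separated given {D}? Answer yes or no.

No — S and V are d-connected given {D}.

Bayes-Ball from S | {D} reaches {C,V}.
V ∈ reach(S|{D}) ⇒ S ⊥̸ V | {D}.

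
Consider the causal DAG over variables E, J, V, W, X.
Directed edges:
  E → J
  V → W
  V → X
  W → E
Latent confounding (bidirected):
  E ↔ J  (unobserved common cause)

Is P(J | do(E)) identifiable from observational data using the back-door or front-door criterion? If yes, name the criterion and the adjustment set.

P(J|do(E)): not identifiable (no BD/FD set).

desc(E)\{E}={J}; candidates ⊆ {V,W,X}.
E↔J: latent back-door arc(s) into E.
size 0: {}; under {} E still reaches {J,V,W,X} ∋ J.
size 1: {V}, {W}, {X}; under {V} E still reaches {J,W} ∋ J.
size 2: {V,W}, {V,X}, {W,X}; under {V,W} E still reaches {J} ∋ J.
E↔J cannot be blocked by any observed set — no back-door set.
No mediator lies on a directed E→…→J path.
Neither criterion identifies P(J|do(E)) in this graph.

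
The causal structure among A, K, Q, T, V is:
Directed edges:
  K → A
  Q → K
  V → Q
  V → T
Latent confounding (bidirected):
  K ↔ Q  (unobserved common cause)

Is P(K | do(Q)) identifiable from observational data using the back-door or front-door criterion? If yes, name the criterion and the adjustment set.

desc(Q)\{Q}={A,K}; candidates ⊆ {T,V}.
Q↔K: latent back-door arc(s) into Q.
size 0: {}; under {} Q still reaches {A,K,T,V} ∋ K.
size 1: {T}, {V}; under {T} Q still reaches {A,K,V} ∋ K.
size 2: {T,V}; under {T,V} Q still reaches {A,K} ∋ K.
Q↔K cannot be blocked by any observed set — no back-door set.
No mediator lies on a directed Q→…→K path.
Neither criterion identifies P(K|do(Q)) in this graph.

P(K|do(Q)): not identifiable (no BD/FD set).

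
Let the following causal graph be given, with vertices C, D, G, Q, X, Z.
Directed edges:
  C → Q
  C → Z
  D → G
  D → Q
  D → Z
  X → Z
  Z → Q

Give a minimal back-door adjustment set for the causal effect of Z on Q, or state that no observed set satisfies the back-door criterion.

desc(Z)\{Z}={Q}; candidates ⊆ {C,D,G,X}.
size 0: {}; under {} Z still reaches {C,D,G,Q,X} ∋ Q.
size 1: {C}, {D}, {G} …(+1); under {C} Z still reaches {D,G,Q,X} ∋ Q.
{C,D}: Z⊥Q given {C,D} in G with Z→· removed — back-door holds.

Z→Q: minimal back-door set {C, D}.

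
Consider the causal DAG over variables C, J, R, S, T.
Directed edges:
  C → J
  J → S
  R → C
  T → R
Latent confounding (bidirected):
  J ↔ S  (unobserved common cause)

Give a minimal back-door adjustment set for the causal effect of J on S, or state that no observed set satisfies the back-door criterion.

J→S: no observed back-door set.

desc(J)\{J}={S}; candidates ⊆ {C,R,T}.
J↔S: latent back-door arc(s) into J.
size 0: {}; under {} J still reaches {C,R,S,T} ∋ S.
size 1: {C}, {R}, {T}; under {C} J still reaches {S} ∋ S.
size 2: {C,R}, {C,T}, {R,T}; under {C,R} J still reaches {S} ∋ S.
J↔S cannot be blocked by any observed set — no back-door set.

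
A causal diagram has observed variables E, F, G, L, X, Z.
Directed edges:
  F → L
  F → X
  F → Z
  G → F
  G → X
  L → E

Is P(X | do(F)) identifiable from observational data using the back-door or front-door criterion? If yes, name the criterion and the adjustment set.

P(X|do(F)): backdoor, adjust for {G}.

desc(F)\{F}={E,L,X,Z}; candidates ⊆ {G}.
size 0: {}; under {} F still reaches {G,X} ∋ X.
{G}: F⊥X given {G} in G with F→· removed — back-door holds.
P(X|do(F)) = Σ_{G} P(X|F,G)·P(G).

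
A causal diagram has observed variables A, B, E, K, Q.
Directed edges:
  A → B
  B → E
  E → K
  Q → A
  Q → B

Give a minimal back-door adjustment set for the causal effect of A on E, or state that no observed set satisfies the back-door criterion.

A→E: minimal back-door set {Q}.

desc(A)\{A}={B,E,K}; candidates ⊆ {Q}.
size 0: {}; under {} A still reaches {B,E,K,Q} ∋ E.
{Q}: A⊥E given {Q} in G with A→· removed — back-door holds.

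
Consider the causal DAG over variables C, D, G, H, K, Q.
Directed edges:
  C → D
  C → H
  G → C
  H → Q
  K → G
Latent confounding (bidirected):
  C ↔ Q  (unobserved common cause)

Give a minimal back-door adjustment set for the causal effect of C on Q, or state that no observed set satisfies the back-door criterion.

C→Q: no observed back-door set.

desc(C)\{C}={D,H,Q}; candidates ⊆ {G,K}.
C↔Q: latent back-door arc(s) into C.
size 0: {}; under {} C still reaches {G,K,Q} ∋ Q.
size 1: {G}, {K}; under {G} C still reaches {Q} ∋ Q.
size 2: {G,K}; under {G,K} C still reaches {Q} ∋ Q.
C↔Q cannot be blocked by any observed set — no back-door set.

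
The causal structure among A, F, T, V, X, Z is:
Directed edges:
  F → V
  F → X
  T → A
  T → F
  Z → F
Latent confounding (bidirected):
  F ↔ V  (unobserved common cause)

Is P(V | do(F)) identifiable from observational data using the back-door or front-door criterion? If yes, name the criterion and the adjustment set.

desc(F)\{F}={V,X}; candidates ⊆ {A,T,Z}.
F↔V: latent back-door arc(s) into F.
size 0: {}; under {} F still reaches {A,T,V,Z} ∋ V.
size 1: {A}, {T}, {Z}; under {A} F still reaches {T,V,Z} ∋ V.
size 2: {A,T}, {A,Z}, {T,Z}; under {A,T} F still reaches {V,Z} ∋ V.
F↔V cannot be blocked by any observed set — no back-door set.
No mediator lies on a directed F→…→V path.
Neither criterion identifies P(V|do(F)) in this graph.

P(V|do(F)): not identifiable (no BD/FD set).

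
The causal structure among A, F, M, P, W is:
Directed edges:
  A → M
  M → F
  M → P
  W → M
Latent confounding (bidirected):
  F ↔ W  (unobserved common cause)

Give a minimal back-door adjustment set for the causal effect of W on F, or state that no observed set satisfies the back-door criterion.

W→F: no observed back-door set.

desc(W)\{W}={F,M,P}; candidates ⊆ {A}.
W↔F: latent back-door arc(s) into W.
size 0: {}; under {} W still reaches {F} ∋ F.
size 1: {A}; under {A} W still reaches {F} ∋ F.
W↔F cannot be blocked by any observed set — no back-door set.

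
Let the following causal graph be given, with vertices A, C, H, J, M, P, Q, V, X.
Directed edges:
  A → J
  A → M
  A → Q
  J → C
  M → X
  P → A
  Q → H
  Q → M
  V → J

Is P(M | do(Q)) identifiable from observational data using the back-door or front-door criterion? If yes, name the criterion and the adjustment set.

P(M|do(Q)): backdoor, adjust for {A}.

desc(Q)\{Q}={H,M,X}; candidates ⊆ {A,C,J,P,V}.
size 0: {}; under {} Q still reaches {A,C,J,M,P,X} ∋ M.
{A}: Q⊥M given {A} in G with Q→· removed — back-door holds.
P(M|do(Q)) = Σ_{A} P(M|Q,A)·P(A).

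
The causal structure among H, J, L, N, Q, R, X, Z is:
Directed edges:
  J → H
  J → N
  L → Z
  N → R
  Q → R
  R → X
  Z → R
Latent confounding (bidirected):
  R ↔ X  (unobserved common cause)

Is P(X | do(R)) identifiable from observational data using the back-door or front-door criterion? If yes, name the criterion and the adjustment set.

P(X|do(R)): not identifiable (no BD/FD set).

desc(R)\{R}={X}; candidates ⊆ {H,J,L,N,Q,Z}.
R↔X: latent back-door arc(s) into R.
size 0: {}; under {} R still reaches {H,J,L,N,Q,X,Z} ∋ X.
size 1: {H}, {J}, {L} …(+3); under {H} R still reaches {J,L,N,Q,X,Z} ∋ X.
size 2: {H,J}, {H,L}, {H,N} …(+12); under {H,J} R still reaches {L,N,Q,X,Z} ∋ X.
R↔X cannot be blocked by any observed set — no back-door set.
No mediator lies on a directed R→…→X path.
Neither criterion identifies P(X|do(R)) in this graph.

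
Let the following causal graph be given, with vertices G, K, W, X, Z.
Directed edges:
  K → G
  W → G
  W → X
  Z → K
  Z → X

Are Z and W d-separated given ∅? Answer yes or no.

Bayes-Ball from Z | ∅ reaches {G,K,X}.
W ∉ reach(Z|∅) ⇒ Z ⊥ W | ∅.

Yes — Z ⊥ W | ∅.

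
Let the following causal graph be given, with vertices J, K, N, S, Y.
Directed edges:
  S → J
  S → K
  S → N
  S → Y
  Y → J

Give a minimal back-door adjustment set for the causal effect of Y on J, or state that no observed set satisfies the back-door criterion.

Y→J: minimal back-door set {S}.

desc(Y)\{Y}={J}; candidates ⊆ {K,N,S}.
size 0: {}; under {} Y still reaches {J,K,N,S} ∋ J.
{S}: Y⊥J given {S} in G with Y→· removed — back-door holds.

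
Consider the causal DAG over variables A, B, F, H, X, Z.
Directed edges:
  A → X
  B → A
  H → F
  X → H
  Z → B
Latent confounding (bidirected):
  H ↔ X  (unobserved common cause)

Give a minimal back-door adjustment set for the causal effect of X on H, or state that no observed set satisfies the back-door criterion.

desc(X)\{X}={F,H}; candidates ⊆ {A,B,Z}.
X↔H: latent back-door arc(s) into X.
size 0: {}; under {} X still reaches {A,B,F,H,Z} ∋ H.
size 1: {A}, {B}, {Z}; under {A} X still reaches {F,H} ∋ H.
size 2: {A,B}, {A,Z}, {B,Z}; under {A,B} X still reaches {F,H} ∋ H.
X↔H cannot be blocked by any observed set — no back-door set.

X→H: no observed back-door set.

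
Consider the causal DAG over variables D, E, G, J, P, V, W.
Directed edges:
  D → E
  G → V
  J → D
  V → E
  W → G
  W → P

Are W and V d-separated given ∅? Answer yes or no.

No — W and V are d-connected given ∅.

Bayes-Ball from W | ∅ reaches {E,G,P,V}.
V ∈ reach(W|∅) ⇒ W ⊥̸ V | ∅.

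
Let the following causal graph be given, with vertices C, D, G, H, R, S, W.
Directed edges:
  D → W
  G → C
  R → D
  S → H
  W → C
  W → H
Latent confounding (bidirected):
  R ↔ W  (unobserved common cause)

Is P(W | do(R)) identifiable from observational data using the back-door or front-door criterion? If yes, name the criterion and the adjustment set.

desc(R)\{R}={C,D,H,W}; candidates ⊆ {G,S}.
R↔W: latent back-door arc(s) into R.
size 0: {}; under {} R still reaches {C,H,W} ∋ W.
size 1: {G}, {S}; under {G} R still reaches {C,H,W} ∋ W.
size 2: {G,S}; under {G,S} R still reaches {C,H,W} ∋ W.
R↔W cannot be blocked by any observed set — no back-door set.
{D}: (i) intercepts every directed R→W path; (ii) no back-door R→{D}; (iii) {R} blocks every back-door {D}→W. Front-door holds.
P(W|do(R)) = Σ_{D} P(D|R) Σ_{R'} P(W|D,R')P(R').

P(W|do(R)): frontdoor, adjust for {D}.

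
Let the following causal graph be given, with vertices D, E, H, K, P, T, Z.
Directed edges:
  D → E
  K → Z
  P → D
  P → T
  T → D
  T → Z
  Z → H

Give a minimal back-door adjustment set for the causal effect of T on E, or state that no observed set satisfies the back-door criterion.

T→E: minimal back-door set {P}.

desc(T)\{T}={D,E,H,Z}; candidates ⊆ {K,P}.
size 0: {}; under {} T still reaches {D,E,P} ∋ E.
{P}: T⊥E given {P} in G with T→· removed — back-door holds.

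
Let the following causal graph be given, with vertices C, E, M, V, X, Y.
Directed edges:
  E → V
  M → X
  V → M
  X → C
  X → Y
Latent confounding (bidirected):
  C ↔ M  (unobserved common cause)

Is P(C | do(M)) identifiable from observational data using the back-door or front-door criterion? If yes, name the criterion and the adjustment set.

desc(M)\{M}={C,X,Y}; candidates ⊆ {E,V}.
M↔C: latent back-door arc(s) into M.
size 0: {}; under {} M still reaches {C,E,V} ∋ C.
size 1: {E}, {V}; under {E} M still reaches {C,V} ∋ C.
size 2: {E,V}; under {E,V} M still reaches {C} ∋ C.
M↔C cannot be blocked by any observed set — no back-door set.
{X}: (i) intercepts every directed M→C path; (ii) no back-door M→{X}; (iii) {M} blocks every back-door {X}→C. Front-door holds.
P(C|do(M)) = Σ_{X} P(X|M) Σ_{M'} P(C|X,M')P(M').

P(C|do(M)): frontdoor, adjust for {X}.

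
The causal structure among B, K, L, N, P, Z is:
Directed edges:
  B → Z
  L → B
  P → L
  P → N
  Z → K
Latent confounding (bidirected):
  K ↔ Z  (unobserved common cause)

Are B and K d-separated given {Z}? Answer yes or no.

Bayes-Ball from B | {Z} reaches {K,L,N,P}.
K ∈ reach(B|{Z}) ⇒ B ⊥̸ K | {Z}.

No — B and K are d-connected given {Z}.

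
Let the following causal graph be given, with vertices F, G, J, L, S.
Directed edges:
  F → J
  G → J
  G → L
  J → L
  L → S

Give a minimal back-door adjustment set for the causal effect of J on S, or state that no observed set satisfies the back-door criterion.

desc(J)\{J}={L,S}; candidates ⊆ {F,G}.
size 0: {}; under {} J still reaches {F,G,L,S} ∋ S.
{G}: J⊥S given {G} in G with J→· removed — back-door holds.

J→S: minimal back-door set {G}.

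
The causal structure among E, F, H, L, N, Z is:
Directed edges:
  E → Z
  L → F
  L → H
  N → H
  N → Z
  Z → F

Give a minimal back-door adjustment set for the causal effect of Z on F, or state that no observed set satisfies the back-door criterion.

Z→F: minimal back-door set ∅.

desc(Z)\{Z}={F}; candidates ⊆ {E,H,L,N}.
∅: Z⊥F given ∅ in G with Z→· removed — back-door holds.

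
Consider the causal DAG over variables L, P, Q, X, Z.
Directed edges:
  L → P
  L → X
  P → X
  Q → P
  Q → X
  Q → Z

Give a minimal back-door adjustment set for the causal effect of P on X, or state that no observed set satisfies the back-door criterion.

P→X: minimal back-door set {L, Q}.

desc(P)\{P}={X}; candidates ⊆ {L,Q,Z}.
size 0: {}; under {} P still reaches {L,Q,X,Z} ∋ X.
size 1: {L}, {Q}, {Z}; under {L} P still reaches {Q,X,Z} ∋ X.
{L,Q}: P⊥X given {L,Q} in G with P→· removed — back-door holds.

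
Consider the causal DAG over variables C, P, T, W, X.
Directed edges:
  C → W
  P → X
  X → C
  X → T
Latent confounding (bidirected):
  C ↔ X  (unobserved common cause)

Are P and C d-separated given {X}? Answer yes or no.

Bayes-Ball from P | {X} reaches {C,W}.
C ∈ reach(P|{X}) ⇒ P ⊥̸ C | {X}.

No — P and C are d-connected given {X}.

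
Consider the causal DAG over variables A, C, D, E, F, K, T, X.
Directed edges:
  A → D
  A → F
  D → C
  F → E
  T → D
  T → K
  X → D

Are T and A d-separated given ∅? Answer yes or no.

Bayes-Ball from T | ∅ reaches {C,D,K}.
A ∉ reach(T|∅) ⇒ T ⊥ A | ∅.

Yes — T ⊥ A | ∅.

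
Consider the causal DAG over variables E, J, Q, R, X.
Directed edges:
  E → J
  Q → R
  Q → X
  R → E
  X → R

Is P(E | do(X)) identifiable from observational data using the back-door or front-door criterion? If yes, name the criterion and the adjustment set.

desc(X)\{X}={E,J,R}; candidates ⊆ {Q}.
size 0: {}; under {} X still reaches {E,J,Q,R} ∋ E.
{Q}: X⊥E given {Q} in G with X→· removed — back-door holds.
P(E|do(X)) = Σ_{Q} P(E|X,Q)·P(Q).

P(E|do(X)): backdoor, adjust for {Q}.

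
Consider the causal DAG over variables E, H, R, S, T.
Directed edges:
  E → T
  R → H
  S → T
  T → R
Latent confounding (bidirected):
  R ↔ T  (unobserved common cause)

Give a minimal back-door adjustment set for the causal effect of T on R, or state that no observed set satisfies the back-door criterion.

T→R: no observed back-door set.

desc(T)\{T}={H,R}; candidates ⊆ {E,S}.
T↔R: latent back-door arc(s) into T.
size 0: {}; under {} T still reaches {E,H,R,S} ∋ R.
size 1: {E}, {S}; under {E} T still reaches {H,R,S} ∋ R.
size 2: {E,S}; under {E,S} T still reaches {H,R} ∋ R.
T↔R cannot be blocked by any observed set — no back-door set.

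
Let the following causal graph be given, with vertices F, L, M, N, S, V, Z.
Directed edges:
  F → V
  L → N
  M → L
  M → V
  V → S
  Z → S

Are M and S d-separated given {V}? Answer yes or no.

Yes — M ⊥ S | {V}.

Bayes-Ball from M | {V} reaches {F,L,N}.
S ∉ reach(M|{V}) ⇒ M ⊥ S | {V}.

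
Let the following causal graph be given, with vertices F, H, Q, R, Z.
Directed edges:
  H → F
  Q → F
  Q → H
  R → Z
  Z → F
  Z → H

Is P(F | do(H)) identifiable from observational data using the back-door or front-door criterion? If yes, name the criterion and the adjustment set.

desc(H)\{H}={F}; candidates ⊆ {Q,R,Z}.
size 0: {}; under {} H still reaches {F,Q,R,Z} ∋ F.
size 1: {Q}, {R}, {Z}; under {Q} H still reaches {F,R,Z} ∋ F.
{Q,Z}: H⊥F given {Q,Z} in G with H→· removed — back-door holds.
P(F|do(H)) = Σ_{Q,Z} P(F|H,Q,Z)·P(Q,Z).

P(F|do(H)): backdoor, adjust for {Q, Z}.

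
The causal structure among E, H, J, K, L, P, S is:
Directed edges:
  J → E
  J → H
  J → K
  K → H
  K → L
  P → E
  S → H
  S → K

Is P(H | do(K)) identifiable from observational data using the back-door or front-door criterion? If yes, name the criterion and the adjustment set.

desc(K)\{K}={H,L}; candidates ⊆ {E,J,P,S}.
size 0: {}; under {} K still reaches {E,H,J,S} ∋ H.
size 1: {E}, {J}, {P} …(+1); under {E} K still reaches {H,J,P,S} ∋ H.
{J,S}: K⊥H given {J,S} in G with K→· removed — back-door holds.
P(H|do(K)) = Σ_{J,S} P(H|K,J,S)·P(J,S).

P(H|do(K)): backdoor, adjust for {J, S}.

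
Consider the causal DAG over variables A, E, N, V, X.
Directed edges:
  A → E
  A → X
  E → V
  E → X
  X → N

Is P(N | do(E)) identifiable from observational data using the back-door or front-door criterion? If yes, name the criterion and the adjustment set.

desc(E)\{E}={N,V,X}; candidates ⊆ {A}.
size 0: {}; under {} E still reaches {A,N,X} ∋ N.
{A}: E⊥N given {A} in G with E→· removed — back-door holds.
P(N|do(E)) = Σ_{A} P(N|E,A)·P(A).

P(N|do(E)): backdoor, adjust for {A}.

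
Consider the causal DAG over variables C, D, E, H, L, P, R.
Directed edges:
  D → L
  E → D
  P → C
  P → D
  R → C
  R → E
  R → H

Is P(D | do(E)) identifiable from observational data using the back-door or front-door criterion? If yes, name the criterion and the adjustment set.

desc(E)\{E}={D,L}; candidates ⊆ {C,H,P,R}.
∅: E⊥D given ∅ in G with E→· removed — back-door holds.
P(D|do(E)) = P(D|E) — no adjustment needed.

P(D|do(E)): backdoor, adjust for ∅.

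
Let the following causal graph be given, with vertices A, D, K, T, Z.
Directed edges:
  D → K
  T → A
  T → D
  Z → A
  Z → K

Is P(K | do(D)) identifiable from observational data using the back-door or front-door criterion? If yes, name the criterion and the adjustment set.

desc(D)\{D}={K}; candidates ⊆ {A,T,Z}.
∅: D⊥K given ∅ in G with D→· removed — back-door holds.
P(K|do(D)) = P(K|D) — no adjustment needed.

P(K|do(D)): backdoor, adjust for ∅.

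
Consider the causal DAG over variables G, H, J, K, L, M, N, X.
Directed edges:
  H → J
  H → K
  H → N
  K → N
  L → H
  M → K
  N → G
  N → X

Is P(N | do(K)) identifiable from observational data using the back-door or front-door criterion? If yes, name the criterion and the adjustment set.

desc(K)\{K}={G,N,X}; candidates ⊆ {H,J,L,M}.
size 0: {}; under {} K still reaches {G,H,J,L,M,N,X} ∋ N.
{H}: K⊥N given {H} in G with K→· removed — back-door holds.
P(N|do(K)) = Σ_{H} P(N|K,H)·P(H).

P(N|do(K)): backdoor, adjust for {H}.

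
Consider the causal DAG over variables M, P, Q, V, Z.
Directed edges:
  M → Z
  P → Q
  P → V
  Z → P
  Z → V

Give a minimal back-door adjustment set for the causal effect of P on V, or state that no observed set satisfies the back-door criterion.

desc(P)\{P}={Q,V}; candidates ⊆ {M,Z}.
size 0: {}; under {} P still reaches {M,V,Z} ∋ V.
{Z}: P⊥V given {Z} in G with P→· removed — back-door holds.

P→V: minimal back-door set {Z}.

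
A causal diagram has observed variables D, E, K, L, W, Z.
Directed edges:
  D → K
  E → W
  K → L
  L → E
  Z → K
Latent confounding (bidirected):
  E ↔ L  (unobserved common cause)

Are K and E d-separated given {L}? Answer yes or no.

Bayes-Ball from K | {L} reaches {D,E,W,Z}.
E ∈ reach(K|{L}) ⇒ K ⊥̸ E | {L}.

No — K and E are d-connected given {L}.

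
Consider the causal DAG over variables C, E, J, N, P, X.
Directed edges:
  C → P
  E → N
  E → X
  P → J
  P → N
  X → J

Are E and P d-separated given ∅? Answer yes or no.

Bayes-Ball from E | ∅ reaches {J,N,X}.
P ∉ reach(E|∅) ⇒ E ⊥ P | ∅.

Yes — E ⊥ P | ∅.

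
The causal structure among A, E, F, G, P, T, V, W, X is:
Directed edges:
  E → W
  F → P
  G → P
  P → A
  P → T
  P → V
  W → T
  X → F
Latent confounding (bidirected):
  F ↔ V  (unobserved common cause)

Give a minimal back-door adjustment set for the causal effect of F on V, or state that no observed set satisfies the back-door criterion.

desc(F)\{F}={A,P,T,V}; candidates ⊆ {E,G,W,X}.
F↔V: latent back-door arc(s) into F.
size 0: {}; under {} F still reaches {V,X} ∋ V.
size 1: {E}, {G}, {W} …(+1); under {E} F still reaches {V,X} ∋ V.
size 2: {E,G}, {E,W}, {E,X} …(+3); under {E,G} F still reaches {V,X} ∋ V.
F↔V cannot be blocked by any observed set — no back-door set.

F→V: no observed back-door set.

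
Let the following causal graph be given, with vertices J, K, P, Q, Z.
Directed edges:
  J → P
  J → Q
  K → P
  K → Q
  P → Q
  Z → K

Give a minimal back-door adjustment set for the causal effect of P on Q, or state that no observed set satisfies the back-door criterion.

P→Q: minimal back-door set {J, K}.

desc(P)\{P}={Q}; candidates ⊆ {J,K,Z}.
size 0: {}; under {} P still reaches {J,K,Q,Z} ∋ Q.
size 1: {J}, {K}, {Z}; under {J} P still reaches {K,Q,Z} ∋ Q.
{J,K}: P⊥Q given {J,K} in G with P→· removed — back-door holds.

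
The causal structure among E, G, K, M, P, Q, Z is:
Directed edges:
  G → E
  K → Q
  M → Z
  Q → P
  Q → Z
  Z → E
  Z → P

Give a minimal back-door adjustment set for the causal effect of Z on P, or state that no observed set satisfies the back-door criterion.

desc(Z)\{Z}={E,P}; candidates ⊆ {G,K,M,Q}.
size 0: {}; under {} Z still reaches {K,M,P,Q} ∋ P.
{Q}: Z⊥P given {Q} in G with Z→· removed — back-door holds.

Z→P: minimal back-door set {Q}.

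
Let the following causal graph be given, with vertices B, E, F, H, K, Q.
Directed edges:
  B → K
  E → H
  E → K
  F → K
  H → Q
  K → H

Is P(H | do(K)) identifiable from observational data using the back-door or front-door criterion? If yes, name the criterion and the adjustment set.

desc(K)\{K}={H,Q}; candidates ⊆ {B,E,F}.
size 0: {}; under {} K still reaches {B,E,F,H,Q} ∋ H.
{E}: K⊥H given {E} in G with K→· removed — back-door holds.
P(H|do(K)) = Σ_{E} P(H|K,E)·P(E).

P(H|do(K)): backdoor, adjust for {E}.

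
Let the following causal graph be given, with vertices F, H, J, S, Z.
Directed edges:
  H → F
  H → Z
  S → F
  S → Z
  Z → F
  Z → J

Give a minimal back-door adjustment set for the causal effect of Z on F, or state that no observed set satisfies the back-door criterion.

Z→F: minimal back-door set {H, S}.

desc(Z)\{Z}={F,J}; candidates ⊆ {H,S}.
size 0: {}; under {} Z still reaches {F,H,S} ∋ F.
size 1: {H}, {S}; under {H} Z still reaches {F,S} ∋ F.
{H,S}: Z⊥F given {H,S} in G with Z→· removed — back-door holds.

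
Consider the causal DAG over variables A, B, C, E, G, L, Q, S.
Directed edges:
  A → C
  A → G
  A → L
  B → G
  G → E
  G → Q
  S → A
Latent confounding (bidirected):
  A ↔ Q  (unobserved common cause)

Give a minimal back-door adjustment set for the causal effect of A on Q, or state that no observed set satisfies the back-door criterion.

A→Q: no observed back-door set.

desc(A)\{A}={C,E,G,L,Q}; candidates ⊆ {B,S}.
A↔Q: latent back-door arc(s) into A.
size 0: {}; under {} A still reaches {Q,S} ∋ Q.
size 1: {B}, {S}; under {B} A still reaches {Q,S} ∋ Q.
size 2: {B,S}; under {B,S} A still reaches {Q} ∋ Q.
A↔Q cannot be blocked by any observed set — no back-door set.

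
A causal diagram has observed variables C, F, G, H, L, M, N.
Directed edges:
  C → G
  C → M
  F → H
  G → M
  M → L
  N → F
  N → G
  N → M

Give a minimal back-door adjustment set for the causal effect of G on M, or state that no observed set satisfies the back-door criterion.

G→M: minimal back-door set {C, N}.

desc(G)\{G}={L,M}; candidates ⊆ {C,F,H,N}.
size 0: {}; under {} G still reaches {C,F,H,L,M,N} ∋ M.
size 1: {C}, {F}, {H} …(+1); under {C} G still reaches {F,H,L,M,N} ∋ M.
{C,N}: G⊥M given {C,N} in G with G→· removed — back-door holds.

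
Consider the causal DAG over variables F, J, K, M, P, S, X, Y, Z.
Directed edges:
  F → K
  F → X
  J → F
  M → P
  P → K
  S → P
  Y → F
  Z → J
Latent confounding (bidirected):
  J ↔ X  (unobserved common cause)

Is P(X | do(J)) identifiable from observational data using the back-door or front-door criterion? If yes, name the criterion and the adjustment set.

P(X|do(J)): frontdoor, adjust for {F}.

desc(J)\{J}={F,K,X}; candidates ⊆ {M,P,S,Y,Z}.
J↔X: latent back-door arc(s) into J.
size 0: {}; under {} J still reaches {X,Z} ∋ X.
size 1: {M}, {P}, {S} …(+2); under {M} J still reaches {X,Z} ∋ X.
size 2: {M,P}, {M,S}, {M,Y} …(+7); under {M,P} J still reaches {X,Z} ∋ X.
J↔X cannot be blocked by any observed set — no back-door set.
{F}: (i) intercepts every directed J→X path; (ii) no back-door J→{F}; (iii) {J} blocks every back-door {F}→X. Front-door holds.
P(X|do(J)) = Σ_{F} P(F|J) Σ_{J'} P(X|F,J')P(J').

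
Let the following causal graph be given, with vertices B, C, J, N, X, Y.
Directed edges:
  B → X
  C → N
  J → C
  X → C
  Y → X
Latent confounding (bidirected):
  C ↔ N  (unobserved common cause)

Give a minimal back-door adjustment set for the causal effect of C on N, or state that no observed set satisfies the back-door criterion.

C→N: no observed back-door set.

desc(C)\{C}={N}; candidates ⊆ {B,J,X,Y}.
C↔N: latent back-door arc(s) into C.
size 0: {}; under {} C still reaches {B,J,N,X,Y} ∋ N.
size 1: {B}, {J}, {X} …(+1); under {B} C still reaches {J,N,X,Y} ∋ N.
size 2: {B,J}, {B,X}, {B,Y} …(+3); under {B,J} C still reaches {N,X,Y} ∋ N.
C↔N cannot be blocked by any observed set — no back-door set.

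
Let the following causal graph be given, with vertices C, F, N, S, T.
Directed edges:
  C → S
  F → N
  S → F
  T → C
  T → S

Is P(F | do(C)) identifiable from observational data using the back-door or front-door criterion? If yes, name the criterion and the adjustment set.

desc(C)\{C}={F,N,S}; candidates ⊆ {T}.
size 0: {}; under {} C still reaches {F,N,S,T} ∋ F.
{T}: C⊥F given {T} in G with C→· removed — back-door holds.
P(F|do(C)) = Σ_{T} P(F|C,T)·P(T).

P(F|do(C)): backdoor, adjust for {T}.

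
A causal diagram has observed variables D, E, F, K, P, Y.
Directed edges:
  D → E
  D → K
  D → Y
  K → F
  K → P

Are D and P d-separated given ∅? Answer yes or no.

Bayes-Ball from D | ∅ reaches {E,F,K,P,Y}.
P ∈ reach(D|∅) ⇒ D ⊥̸ P | ∅.

No — D and P are d-connected given ∅.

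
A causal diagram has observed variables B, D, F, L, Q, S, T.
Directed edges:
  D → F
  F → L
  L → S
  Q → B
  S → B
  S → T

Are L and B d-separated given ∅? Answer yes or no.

No — L and B are d-connected given ∅.

Bayes-Ball from L | ∅ reaches {B,D,F,S,T}.
B ∈ reach(L|∅) ⇒ L ⊥̸ B | ∅.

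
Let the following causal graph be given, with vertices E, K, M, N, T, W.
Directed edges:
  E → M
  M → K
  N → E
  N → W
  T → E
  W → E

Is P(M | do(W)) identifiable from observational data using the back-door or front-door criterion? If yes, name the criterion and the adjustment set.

P(M|do(W)): backdoor, adjust for {N}.

desc(W)\{W}={E,K,M}; candidates ⊆ {N,T}.
size 0: {}; under {} W still reaches {E,K,M,N} ∋ M.
{N}: W⊥M given {N} in G with W→· removed — back-door holds.
P(M|do(W)) = Σ_{N} P(M|W,N)·P(N).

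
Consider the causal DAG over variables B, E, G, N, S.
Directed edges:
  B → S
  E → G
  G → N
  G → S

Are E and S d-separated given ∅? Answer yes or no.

No — E and S are d-connected given ∅.

Bayes-Ball from E | ∅ reaches {G,N,S}.
S ∈ reach(E|∅) ⇒ E ⊥̸ S | ∅.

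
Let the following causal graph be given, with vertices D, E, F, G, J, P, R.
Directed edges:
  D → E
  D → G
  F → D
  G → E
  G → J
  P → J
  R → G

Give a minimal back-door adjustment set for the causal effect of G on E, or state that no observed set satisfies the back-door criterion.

desc(G)\{G}={E,J}; candidates ⊆ {D,F,P,R}.
size 0: {}; under {} G still reaches {D,E,F,R} ∋ E.
{D}: G⊥E given {D} in G with G→· removed — back-door holds.

G→E: minimal back-door set {D}.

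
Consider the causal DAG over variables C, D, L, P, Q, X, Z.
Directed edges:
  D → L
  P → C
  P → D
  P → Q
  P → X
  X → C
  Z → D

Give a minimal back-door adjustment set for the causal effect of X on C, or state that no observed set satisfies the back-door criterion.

X→C: minimal back-door set {P}.

desc(X)\{X}={C}; candidates ⊆ {D,L,P,Q,Z}.
size 0: {}; under {} X still reaches {C,D,L,P,Q} ∋ C.
{P}: X⊥C given {P} in G with X→· removed — back-door holds.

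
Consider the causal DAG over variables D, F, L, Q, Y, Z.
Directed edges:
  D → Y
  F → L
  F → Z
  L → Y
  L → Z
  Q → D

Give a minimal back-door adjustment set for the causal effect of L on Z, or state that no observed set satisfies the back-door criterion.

desc(L)\{L}={Y,Z}; candidates ⊆ {D,F,Q}.
size 0: {}; under {} L still reaches {F,Z} ∋ Z.
{F}: L⊥Z given {F} in G with L→· removed — back-door holds.

L→Z: minimal back-door set {F}.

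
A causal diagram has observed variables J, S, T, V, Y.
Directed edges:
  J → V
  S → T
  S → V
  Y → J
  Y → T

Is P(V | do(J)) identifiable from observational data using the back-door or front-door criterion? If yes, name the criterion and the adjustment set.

desc(J)\{J}={V}; candidates ⊆ {S,T,Y}.
∅: J⊥V given ∅ in G with J→· removed — back-door holds.
P(V|do(J)) = P(V|J) — no adjustment needed.

P(V|do(J)): backdoor, adjust for ∅.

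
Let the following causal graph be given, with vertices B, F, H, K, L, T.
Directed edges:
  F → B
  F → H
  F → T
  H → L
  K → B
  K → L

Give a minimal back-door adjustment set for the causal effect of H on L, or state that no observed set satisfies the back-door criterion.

desc(H)\{H}={L}; candidates ⊆ {B,F,K,T}.
∅: H⊥L given ∅ in G with H→· removed — back-door holds.

H→L: minimal back-door set ∅.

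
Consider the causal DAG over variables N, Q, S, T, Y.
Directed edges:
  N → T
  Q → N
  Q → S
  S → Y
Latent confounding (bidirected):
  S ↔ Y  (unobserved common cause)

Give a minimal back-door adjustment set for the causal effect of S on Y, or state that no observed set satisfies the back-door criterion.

desc(S)\{S}={Y}; candidates ⊆ {N,Q,T}.
S↔Y: latent back-door arc(s) into S.
size 0: {}; under {} S still reaches {N,Q,T,Y} ∋ Y.
size 1: {N}, {Q}, {T}; under {N} S still reaches {Q,Y} ∋ Y.
size 2: {N,Q}, {N,T}, {Q,T}; under {N,Q} S still reaches {Y} ∋ Y.
S↔Y cannot be blocked by any observed set — no back-door set.

S→Y: no observed back-door set.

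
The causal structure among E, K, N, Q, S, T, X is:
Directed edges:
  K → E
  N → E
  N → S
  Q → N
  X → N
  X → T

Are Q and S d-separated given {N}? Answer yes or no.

Yes — Q ⊥ S | {N}.

Bayes-Ball from Q | {N} reaches {T,X}.
S ∉ reach(Q|{N}) ⇒ Q ⊥ S | {N}.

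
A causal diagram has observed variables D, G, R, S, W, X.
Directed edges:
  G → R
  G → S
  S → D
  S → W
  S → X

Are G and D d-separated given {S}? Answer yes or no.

Yes — G ⊥ D | {S}.

Bayes-Ball from G | {S} reaches {R}.
D ∉ reach(G|{S}) ⇒ G ⊥ D | {S}.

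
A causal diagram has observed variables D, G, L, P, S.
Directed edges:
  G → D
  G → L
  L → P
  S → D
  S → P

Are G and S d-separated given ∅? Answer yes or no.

Yes — G ⊥ S | ∅.

Bayes-Ball from G | ∅ reaches {D,L,P}.
S ∉ reach(G|∅) ⇒ G ⊥ S | ∅.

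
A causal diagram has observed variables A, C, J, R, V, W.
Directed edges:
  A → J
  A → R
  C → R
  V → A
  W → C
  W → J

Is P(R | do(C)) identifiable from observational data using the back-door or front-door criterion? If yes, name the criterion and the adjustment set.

desc(C)\{C}={R}; candidates ⊆ {A,J,V,W}.
∅: C⊥R given ∅ in G with C→· removed — back-door holds.
P(R|do(C)) = P(R|C) — no adjustment needed.

P(R|do(C)): backdoor, adjust for ∅.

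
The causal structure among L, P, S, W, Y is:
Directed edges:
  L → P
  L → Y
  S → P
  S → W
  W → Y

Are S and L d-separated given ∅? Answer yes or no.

Yes — S ⊥ L | ∅.

Bayes-Ball from S | ∅ reaches {P,W,Y}.
L ∉ reach(S|∅) ⇒ S ⊥ L | ∅.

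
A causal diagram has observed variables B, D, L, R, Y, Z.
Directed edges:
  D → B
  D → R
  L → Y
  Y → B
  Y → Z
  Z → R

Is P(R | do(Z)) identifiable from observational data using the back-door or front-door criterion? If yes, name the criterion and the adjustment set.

P(R|do(Z)): backdoor, adjust for ∅.

desc(Z)\{Z}={R}; candidates ⊆ {B,D,L,Y}.
∅: Z⊥R given ∅ in G with Z→· removed — back-door holds.
P(R|do(Z)) = P(R|Z) — no adjustment needed.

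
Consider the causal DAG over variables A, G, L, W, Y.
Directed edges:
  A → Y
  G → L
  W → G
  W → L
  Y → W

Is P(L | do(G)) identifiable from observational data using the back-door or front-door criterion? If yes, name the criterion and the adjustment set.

desc(G)\{G}={L}; candidates ⊆ {A,W,Y}.
size 0: {}; under {} G still reaches {A,L,W,Y} ∋ L.
{W}: G⊥L given {W} in G with G→· removed — back-door holds.
P(L|do(G)) = Σ_{W} P(L|G,W)·P(W).

P(L|do(G)): backdoor, adjust for {W}.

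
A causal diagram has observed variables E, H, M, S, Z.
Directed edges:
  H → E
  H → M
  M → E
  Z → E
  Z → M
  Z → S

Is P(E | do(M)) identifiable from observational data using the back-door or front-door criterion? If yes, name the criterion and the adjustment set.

desc(M)\{M}={E}; candidates ⊆ {H,S,Z}.
size 0: {}; under {} M still reaches {E,H,S,Z} ∋ E.
size 1: {H}, {S}, {Z}; under {H} M still reaches {E,S,Z} ∋ E.
{H,Z}: M⊥E given {H,Z} in G with M→· removed — back-door holds.
P(E|do(M)) = Σ_{H,Z} P(E|M,H,Z)·P(H,Z).

P(E|do(M)): backdoor, adjust for {H, Z}.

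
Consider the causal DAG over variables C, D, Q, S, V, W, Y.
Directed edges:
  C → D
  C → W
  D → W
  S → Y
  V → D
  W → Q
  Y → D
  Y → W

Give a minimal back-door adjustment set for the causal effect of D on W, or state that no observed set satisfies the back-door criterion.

desc(D)\{D}={Q,W}; candidates ⊆ {C,S,V,Y}.
size 0: {}; under {} D still reaches {C,Q,S,V,W,Y} ∋ W.
size 1: {C}, {S}, {V} …(+1); under {C} D still reaches {Q,S,V,W,Y} ∋ W.
{C,Y}: D⊥W given {C,Y} in G with D→· removed — back-door holds.

D→W: minimal back-door set {C, Y}.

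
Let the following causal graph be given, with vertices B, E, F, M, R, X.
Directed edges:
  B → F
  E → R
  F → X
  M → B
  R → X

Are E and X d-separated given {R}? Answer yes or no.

Bayes-Ball from E | {R} reaches ∅.
X ∉ reach(E|{R}) ⇒ E ⊥ X | {R}.

Yes — E ⊥ X | {R}.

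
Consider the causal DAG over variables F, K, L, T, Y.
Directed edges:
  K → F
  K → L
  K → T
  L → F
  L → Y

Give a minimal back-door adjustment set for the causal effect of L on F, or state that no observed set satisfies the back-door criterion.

desc(L)\{L}={F,Y}; candidates ⊆ {K,T}.
size 0: {}; under {} L still reaches {F,K,T} ∋ F.
{K}: L⊥F given {K} in G with L→· removed — back-door holds.

L→F: minimal back-door set {K}.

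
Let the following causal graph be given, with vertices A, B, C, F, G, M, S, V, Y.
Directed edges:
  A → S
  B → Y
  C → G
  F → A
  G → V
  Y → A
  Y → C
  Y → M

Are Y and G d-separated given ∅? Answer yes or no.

No — Y and G are d-connected given ∅.

Bayes-Ball from Y | ∅ reaches {A,B,C,G,M,S,V}.
G ∈ reach(Y|∅) ⇒ Y ⊥̸ G | ∅.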